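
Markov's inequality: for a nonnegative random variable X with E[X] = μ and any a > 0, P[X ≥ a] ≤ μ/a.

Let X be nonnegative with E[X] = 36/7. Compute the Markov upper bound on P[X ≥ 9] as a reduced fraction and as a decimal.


μ = E[X] = 36/7, a = 9.
Markov: P[X ≥ 9] ≤ μ/a = (36/7)/9 = 4/7.
Numerically: ≈ 0.5714.
(Since a = 9 > μ = 5.1429, the bound 4/7 is < 1 and informative.)

P[X ≥ 9] ≤ 4/7 ≈ 0.5714.


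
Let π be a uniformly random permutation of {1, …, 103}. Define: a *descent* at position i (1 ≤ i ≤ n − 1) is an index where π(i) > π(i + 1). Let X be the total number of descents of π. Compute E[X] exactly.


Write X = Σ X_I over i = 1, …, 102, with X_I the indicator of one descent.
There are 102 indicators.
For each fixed i, the pair (π(i), π(i+1)) is a uniformly random ordered pair of distinct values from {1, …, 103}; by symmetry P[π(i) > π(i+1)] = 1/2.
By linearity: E[X] = 102 · (1/2) = (103 − 1) · (1/2) = 51 ≈ 51.00000.

E[X] = 51 = 51.00000.


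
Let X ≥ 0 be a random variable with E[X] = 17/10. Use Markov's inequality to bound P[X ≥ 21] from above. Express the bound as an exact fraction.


μ = E[X] = 17/10, a = 21.
Markov: P[X ≥ 21] ≤ μ/a = (17/10)/21 = 17/210.
Numerically: ≈ 0.08095.
(Since a = 21 > μ = 1.70000, the bound 17/210 is < 1 and informative.)

P[X ≥ 21] ≤ 17/210 ≈ 0.08095.


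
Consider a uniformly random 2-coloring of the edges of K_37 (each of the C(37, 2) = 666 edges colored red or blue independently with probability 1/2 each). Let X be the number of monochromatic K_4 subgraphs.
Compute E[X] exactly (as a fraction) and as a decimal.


Let X = Σ_S X_S over the C(37, 4) = 66045 subsets S of size 4, where X_S = 1 if the K_4 on S is monochromatic.
For a fixed S, the K_4 on S has C(4, 2) = 6 edges. P[all 6 edges red] = (1/2)^6, and likewise for blue, so P[monochromatic] = 2·(1/2)^6 = 2^{1 − 6} = 1/32.
By linearity: E[X] = C(37, 4) · 2^{1 − 6} = 66045 · 1/32 = 66045/32.
Numerically: E[X] ≈ 2063.90625.

E[X] = C(37,4)·2^(1−C(4,2)) = 66045/32 ≈ 2063.90625.


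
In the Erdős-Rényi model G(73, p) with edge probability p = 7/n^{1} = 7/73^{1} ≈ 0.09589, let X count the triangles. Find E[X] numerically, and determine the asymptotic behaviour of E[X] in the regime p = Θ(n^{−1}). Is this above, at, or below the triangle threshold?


Number of potential triangles: C(73, 3) = 62196.
Each occurs with probability p³ ≈ (0.09589)³ ≈ 8.817095e-04.
By linearity: E[X] = C(73, 3)·p³ ≈ 62196 · 8.817095e-04 ≈ 54.8388.
Here α = 1, so p = 7/n is exactly at the triangle threshold p ~ 1/n. Asymptotically E[X] → c³/6 = 7³/6 = 343/6 ≈ 57.1667, a bounded constant. In this regime the triangle count is asymptotically Poisson(c³/6).

E[X] ≈ 54.8388; in regime p = Θ(1/n^{1}) E[X] stays bounded (at the triangle threshold p ~ 1/n).


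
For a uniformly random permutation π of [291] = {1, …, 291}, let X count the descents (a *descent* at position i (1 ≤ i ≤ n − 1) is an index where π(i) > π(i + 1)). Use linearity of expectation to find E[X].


Write X = Σ X_I over i = 1, …, 290, with X_I the indicator of one descent.
There are 290 indicators.
For each fixed i, the pair (π(i), π(i+1)) is a uniformly random ordered pair of distinct values from {1, …, 291}; by symmetry P[π(i) > π(i+1)] = 1/2.
By linearity: E[X] = 290 · (1/2) = (291 − 1) · (1/2) = 145 ≈ 145.000000.

E[X] = 145 = 145.000000.


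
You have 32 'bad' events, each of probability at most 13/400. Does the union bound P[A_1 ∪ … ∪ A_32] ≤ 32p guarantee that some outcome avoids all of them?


Union bound: P[∪_{i=1}^{32} A_i] ≤ Σ_i P[A_i] ≤ 32·p = 32·(13/400) = 26/25.
Numerically: 26/25 ≈ 1.04000.
Is 26/25 < 1? NO.
Since the bound 26/25 is ≥ 1, the union bound is uninformative here; it does NOT by itself certify existence.

32·p = 26/25 ≈ 1.04000; existence NOT certified by the union bound.


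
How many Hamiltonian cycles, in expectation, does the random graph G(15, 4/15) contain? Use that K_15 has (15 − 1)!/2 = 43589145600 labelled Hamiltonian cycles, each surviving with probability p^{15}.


K_15 has (15 − 1)!/2 = 43589145600 labelled Hamiltonian cycles.
For each such Hamiltonian cycle H, let X_H = 1 if all 15 edges of H are present in G. Then P[X_H = 1] = p^{15} = (4/15)^{15} = 1073741824/437893890380859375.
Summing the indicators: E[X] = Σ_H E[X_H] = 43589145600 · p^{15} = 43589145600 · 1073741824/437893890380859375 = 7704277975826432/72081298828125.
Numerically: E[X] ≈ 106.88.

E[X] = 43589145600 · (4/15)^{15} = 7704277975826432/72081298828125 ≈ 106.88.


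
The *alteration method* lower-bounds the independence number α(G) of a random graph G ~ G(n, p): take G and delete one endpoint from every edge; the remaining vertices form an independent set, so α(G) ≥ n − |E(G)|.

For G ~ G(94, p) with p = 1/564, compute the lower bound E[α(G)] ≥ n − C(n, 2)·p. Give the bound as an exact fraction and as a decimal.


E[|E(G)|] = C(94, 2)·p = 4371 · (1/564) = 31/4.
E[α(G)] ≥ n − E[|E(G)|] = 94 − 31/4 = 345/4.
Numerically: ≈ 86.25000.
(This is only a lower bound; the true E[α(G)] may be larger.)

E[α(G)] ≥ 345/4 ≈ 86.25000.


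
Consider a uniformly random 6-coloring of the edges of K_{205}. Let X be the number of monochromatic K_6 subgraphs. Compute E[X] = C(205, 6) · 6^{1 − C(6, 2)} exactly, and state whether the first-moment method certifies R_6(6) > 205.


E[X] = C(205, 6) · 6^{1 − 15} = 95746959700 · 6^{−14} = 95746959700/78364164096.
As a reduced fraction: E[X] = 23936739925/19591041024 ≈ 1.221821.
Is E[X] < 1? NO.
Since E[X] ≥ 1, the first-moment bound is inconclusive at n = 205; it does NOT by itself certify R_6(6) > 205.

E[X] = 23936739925/19591041024 ≈ 1.221821; E[X] ≥ 1; first-moment method inconclusive here.


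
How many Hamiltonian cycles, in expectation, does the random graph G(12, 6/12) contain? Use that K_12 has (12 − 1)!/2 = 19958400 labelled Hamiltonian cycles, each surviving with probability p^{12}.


K_12 has (12 − 1)!/2 = 19958400 labelled Hamiltonian cycles.
For each such Hamiltonian cycle H, let X_H = 1 if all 12 edges of H are present in G. Then P[X_H = 1] = p^{12} = (1/2)^{12} = 1/4096.
By linearity: E[X] = Σ_H E[X_H] = 19958400 · p^{12} = 19958400 · 1/4096 = 155925/32.
Numerically: E[X] ≈ 4872.7.

E[X] = 19958400 · (1/2)^{12} = 155925/32 ≈ 4872.7.


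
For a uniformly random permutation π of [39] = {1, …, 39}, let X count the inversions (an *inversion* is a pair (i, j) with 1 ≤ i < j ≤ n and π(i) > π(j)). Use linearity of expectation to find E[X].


Write X = Σ X_I over the C(39, 2) = 741 pairs i < j, with X_I the indicator of one inversion.
There are 741 indicators.
For each fixed pair i < j, the values π(i) and π(j) are two distinct elements of {1, …, 39} in uniformly random order; by symmetry P[π(i) > π(j)] = 1/2.
By linearity: E[X] = 741 · (1/2) = C(39, 2) · (1/2) = 741/2 = 741/2 ≈ 370.500.

E[X] = 741/2 = 370.500.


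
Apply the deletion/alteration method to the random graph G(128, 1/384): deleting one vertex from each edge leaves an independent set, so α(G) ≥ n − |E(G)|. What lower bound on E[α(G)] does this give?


E[|E(G)|] = C(128, 2)·p = 8128 · (1/384) = 127/6.
E[α(G)] ≥ n − E[|E(G)|] = 128 − 127/6 = 641/6.
Numerically: ≈ 106.833.
(This is only a lower bound; the true E[α(G)] may be larger.)

E[α(G)] ≥ 641/6 ≈ 106.833.


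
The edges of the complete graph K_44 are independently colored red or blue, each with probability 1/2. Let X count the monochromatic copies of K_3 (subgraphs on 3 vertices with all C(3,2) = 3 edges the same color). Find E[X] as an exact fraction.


Let X = Σ_S X_S over the C(44, 3) = 13244 subsets S of size 3, where X_S = 1 if the K_3 on S is monochromatic.
For a fixed S, the K_3 on S has C(3, 2) = 3 edges. P[all 3 edges red] = (1/2)^3, and likewise for blue, so P[monochromatic] = 2·(1/2)^3 = 2^{1 − 3} = 1/4.
Summing: E[X] = C(44, 3) · 2^{1 − 3} = 13244 · 1/4 = 3311.
Numerically: E[X] ≈ 3311.000000.

E[X] = C(44,3)·2^(1−C(3,2)) = 3311 ≈ 3311.000000.


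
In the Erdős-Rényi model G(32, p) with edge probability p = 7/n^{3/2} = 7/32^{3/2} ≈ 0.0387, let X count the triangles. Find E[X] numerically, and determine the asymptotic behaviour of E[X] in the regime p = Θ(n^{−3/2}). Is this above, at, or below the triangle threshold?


Number of potential triangles: C(32, 3) = 4960.
Each occurs with probability p³ ≈ (0.0387)³ ≈ 5.78255e-05.
By linearity: E[X] = C(32, 3)·p³ ≈ 4960 · 5.78255e-05 ≈ 0.287.
Since α = 3/2 > 1, p = c/n^{3/2} = o(1/n) is below the triangle threshold p ~ 1/n. Asymptotically E[X] ~ (c³/6)·n^{3(1−α)} = (7³/6)·n^{-1.5} → 0, so by Markov's inequality G has no triangles w.h.p.

E[X] ≈ 0.287; in regime p = Θ(1/n^{3/2}) E[X] tends to 0 (below the triangle threshold p ~ 1/n).


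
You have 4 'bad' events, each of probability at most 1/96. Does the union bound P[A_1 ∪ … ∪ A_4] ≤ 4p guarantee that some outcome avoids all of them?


Union bound: P[∪_{i=1}^{4} A_i] ≤ Σ_i P[A_i] ≤ 4·p = 4·(1/96) = 1/24.
Numerically: 1/24 ≈ 0.04167.
Is 1/24 < 1? YES.
Since P[∪ A_i] ≤ 1/24 < 1, the complement has P[∩ A_i^c] ≥ 1 − 1/24 = 23/24 > 0, so some outcome avoids every A_i.

4·p = 1/24 ≈ 0.04167; existence CERTIFIED by the union bound.


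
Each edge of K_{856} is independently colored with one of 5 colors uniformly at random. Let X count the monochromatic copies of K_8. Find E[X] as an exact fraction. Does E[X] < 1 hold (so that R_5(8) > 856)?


E[X] = C(856, 8) · 5^{1 − 28} = 6918660634157180775 · 5^{−27} = 6918660634157180775/7450580596923828125.
As a reduced fraction: E[X] = 276746425366287231/298023223876953125 ≈ 0.9286069.
Is E[X] < 1? YES.
Since E[X] < 1, there exists a 5-coloring of K_{856} with no monochromatic K_8; hence R_5(8) > 856.

E[X] = 276746425366287231/298023223876953125 ≈ 0.9286069; E[X] < 1, so R_5(8) > 856.


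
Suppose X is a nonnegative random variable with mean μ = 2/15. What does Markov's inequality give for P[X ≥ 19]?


μ = E[X] = 2/15, a = 19.
Markov: P[X ≥ 19] ≤ μ/a = (2/15)/19 = 2/285.
Numerically: ≈ 0.0070.
(Since a = 19 > μ = 0.1333, the bound 2/285 is < 1 and informative.)

P[X ≥ 19] ≤ 2/285 ≈ 0.0070.


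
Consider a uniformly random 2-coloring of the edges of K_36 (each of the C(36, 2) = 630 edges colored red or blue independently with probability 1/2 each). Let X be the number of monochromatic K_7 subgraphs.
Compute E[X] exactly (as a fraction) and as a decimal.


Let X = Σ_S X_S over the C(36, 7) = 8347680 subsets S of size 7, where X_S = 1 if the K_7 on S is monochromatic.
For a fixed S, the K_7 on S has C(7, 2) = 21 edges. P[all 21 edges red] = (1/2)^21, and likewise for blue, so P[monochromatic] = 2·(1/2)^21 = 2^{1 − 21} = 1/1048576.
By linearity: E[X] = C(36, 7) · 2^{1 − 21} = 8347680 · 1/1048576 = 260865/32768.
Numerically: E[X] ≈ 7.960968.

E[X] = C(36,7)·2^(1−C(7,2)) = 260865/32768 ≈ 7.960968.


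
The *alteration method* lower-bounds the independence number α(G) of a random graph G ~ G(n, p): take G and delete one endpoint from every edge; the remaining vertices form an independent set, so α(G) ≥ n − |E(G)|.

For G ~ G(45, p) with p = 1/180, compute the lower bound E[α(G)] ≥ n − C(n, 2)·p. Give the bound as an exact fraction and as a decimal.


E[|E(G)|] = C(45, 2)·p = 990 · (1/180) = 11/2.
E[α(G)] ≥ n − E[|E(G)|] = 45 − 11/2 = 79/2.
Numerically: ≈ 39.500.
(This is only a lower bound; the true E[α(G)] may be larger.)

E[α(G)] ≥ 79/2 ≈ 39.500.


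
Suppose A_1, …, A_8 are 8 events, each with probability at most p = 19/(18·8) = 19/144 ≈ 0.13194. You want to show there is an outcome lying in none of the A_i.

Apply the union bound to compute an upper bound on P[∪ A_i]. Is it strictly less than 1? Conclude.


Union bound: P[∪_{i=1}^{8} A_i] ≤ Σ_i P[A_i] ≤ 8·p = 8·(19/144) = 19/18.
Numerically: 19/18 ≈ 1.05556.
Is 19/18 < 1? NO.
Since the bound 19/18 is ≥ 1, the union bound is uninformative here; it does NOT by itself certify existence.

8·p = 19/18 ≈ 1.05556; existence NOT certified by the union bound.


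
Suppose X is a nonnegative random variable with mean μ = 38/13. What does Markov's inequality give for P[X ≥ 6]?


μ = E[X] = 38/13, a = 6.
Markov: P[X ≥ 6] ≤ μ/a = (38/13)/6 = 19/39.
Numerically: ≈ 0.4872.
(Since a = 6 > μ = 2.9231, the bound 19/39 is < 1 and informative.)

P[X ≥ 6] ≤ 19/39 ≈ 0.4872.


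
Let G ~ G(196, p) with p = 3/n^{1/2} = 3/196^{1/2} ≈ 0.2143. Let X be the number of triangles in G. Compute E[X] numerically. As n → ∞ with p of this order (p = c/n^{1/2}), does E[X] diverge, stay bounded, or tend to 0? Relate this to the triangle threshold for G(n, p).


Number of potential triangles: C(196, 3) = 1235780.
Each occurs with probability p³ ≈ (0.2143)³ ≈ 9.839650e-03.
By linearity: E[X] = C(196, 3)·p³ ≈ 1235780 · 9.839650e-03 ≈ 12159.6429.
Since α = 1/2 < 1, p = c/n^{1/2} ≫ 1/n is above the triangle threshold p ~ 1/n. Asymptotically E[X] ~ (c³/6)·n^{3(1−α)} = (3³/6)·n^{1.5} → ∞; triangles are abundant w.h.p.

E[X] ≈ 12159.6429; in regime p = Θ(1/n^{1/2}) E[X] diverges (above the triangle threshold p ~ 1/n).


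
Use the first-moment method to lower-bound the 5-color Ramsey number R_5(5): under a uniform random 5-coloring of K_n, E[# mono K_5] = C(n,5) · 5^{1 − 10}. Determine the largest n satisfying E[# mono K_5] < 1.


We need C(n, 5) · 5^{1 − 10} < 1, i.e. C(n, 5) < 5^{10 − 1} = 1953125.
Check values of n near the boundary:
  n = 43: C(43, 5) = 962598; 962598 < 1953125? YES
  n = 44: C(44, 5) = 1086008; 1086008 < 1953125? YES
  n = 45: C(45, 5) = 1221759; 1221759 < 1953125? YES
  n = 46: C(46, 5) = 1370754; 1370754 < 1953125? YES
  n = 47: C(47, 5) = 1533939; 1533939 < 1953125? YES
  n = 48: C(48, 5) = 1712304; 1712304 < 1953125? YES
  n = 49: C(49, 5) = 1906884; 1906884 < 1953125? YES
  n = 50: C(50, 5) = 2118760; 2118760 < 1953125? NO
  n = 51: C(51, 5) = 2349060; 2349060 < 1953125? NO
The largest n with C(n, 5) < 1953125 is n = 49 (where E[X] = 1906884/1953125 ≈ 0.976325). Hence R_5(5) > 49, i.e. R_5(5) ≥ 50.

Largest n = 49; hence R_5(5) > 49.


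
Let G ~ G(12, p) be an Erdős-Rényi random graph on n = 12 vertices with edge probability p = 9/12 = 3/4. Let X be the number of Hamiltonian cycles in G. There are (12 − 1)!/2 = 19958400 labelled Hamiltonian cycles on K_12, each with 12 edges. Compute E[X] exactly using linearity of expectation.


K_12 has (12 − 1)!/2 = 19958400 labelled Hamiltonian cycles.
For each such Hamiltonian cycle H, let X_H = 1 if all 12 edges of H are present in G. Then P[X_H = 1] = p^{12} = (3/4)^{12} = 531441/16777216.
By linearity of expectation: E[X] = Σ_H E[X_H] = 19958400 · p^{12} = 19958400 · 531441/16777216 = 82864937925/131072.
Numerically: E[X] ≈ 632209.

E[X] = 19958400 · (3/4)^{12} = 82864937925/131072 ≈ 632209.


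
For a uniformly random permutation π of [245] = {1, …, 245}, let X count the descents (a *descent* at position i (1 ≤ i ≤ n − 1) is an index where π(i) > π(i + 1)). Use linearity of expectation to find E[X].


Write X = Σ X_I over i = 1, …, 244, with X_I the indicator of one descent.
There are 244 indicators.
For each fixed i, the pair (π(i), π(i+1)) is a uniformly random ordered pair of distinct values from {1, …, 245}; by symmetry P[π(i) > π(i+1)] = 1/2.
By linearity: E[X] = 244 · (1/2) = (245 − 1) · (1/2) = 122 ≈ 122.00000.

E[X] = 122 = 122.00000.


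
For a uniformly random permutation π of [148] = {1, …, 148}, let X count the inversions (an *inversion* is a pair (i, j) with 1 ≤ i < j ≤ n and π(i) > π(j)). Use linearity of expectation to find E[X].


Write X = Σ X_I over the C(148, 2) = 10878 pairs i < j, with X_I the indicator of one inversion.
There are 10878 indicators.
For each fixed pair i < j, the values π(i) and π(j) are two distinct elements of {1, …, 148} in uniformly random order; by symmetry P[π(i) > π(j)] = 1/2.
By linearity: E[X] = 10878 · (1/2) = C(148, 2) · (1/2) = 10878/2 = 5439 ≈ 5439.000000.

E[X] = 5439 = 5439.000000.


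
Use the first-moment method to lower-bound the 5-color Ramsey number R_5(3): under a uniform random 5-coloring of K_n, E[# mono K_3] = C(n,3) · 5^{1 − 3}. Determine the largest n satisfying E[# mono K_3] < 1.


We need C(n, 3) · 5^{1 − 3} < 1, i.e. C(n, 3) < 5^{3 − 1} = 25.
Check values of n near the boundary:
  n = 3: C(3, 3) = 1; 1 < 25? YES
  n = 4: C(4, 3) = 4; 4 < 25? YES
  n = 5: C(5, 3) = 10; 10 < 25? YES
  n = 6: C(6, 3) = 20; 20 < 25? YES
  n = 7: C(7, 3) = 35; 35 < 25? NO
  n = 8: C(8, 3) = 56; 56 < 25? NO
The largest n with C(n, 3) < 25 is n = 6 (where E[X] = 4/5 ≈ 0.80000). Hence R_5(3) > 6, i.e. R_5(3) ≥ 7.

Largest n = 6; hence R_5(3) > 6.


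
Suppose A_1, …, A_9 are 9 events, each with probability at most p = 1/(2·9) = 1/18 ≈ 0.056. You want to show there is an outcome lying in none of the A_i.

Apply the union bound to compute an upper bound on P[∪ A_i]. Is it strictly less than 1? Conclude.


Union bound: P[∪_{i=1}^{9} A_i] ≤ Σ_i P[A_i] ≤ 9·p = 9·(1/18) = 1/2.
Numerically: 1/2 ≈ 0.500.
Is 1/2 < 1? YES.
Since P[∪ A_i] ≤ 1/2 < 1, the complement has P[∩ A_i^c] ≥ 1 − 1/2 = 1/2 > 0, so some outcome avoids every A_i.

9·p = 1/2 ≈ 0.500; existence CERTIFIED by the union bound.


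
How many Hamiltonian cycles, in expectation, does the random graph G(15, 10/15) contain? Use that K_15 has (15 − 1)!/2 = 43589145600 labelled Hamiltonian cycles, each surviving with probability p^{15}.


K_15 has (15 − 1)!/2 = 43589145600 labelled Hamiltonian cycles.
For each such Hamiltonian cycle H, let X_H = 1 if all 15 edges of H are present in G. Then P[X_H = 1] = p^{15} = (2/3)^{15} = 32768/14348907.
By linearity of expectation: E[X] = Σ_H E[X_H] = 43589145600 · p^{15} = 43589145600 · 32768/14348907 = 5877897625600/59049.
Numerically: E[X] ≈ 9.9543e+07.

E[X] = 43589145600 · (2/3)^{15} = 5877897625600/59049 ≈ 9.9543e+07.


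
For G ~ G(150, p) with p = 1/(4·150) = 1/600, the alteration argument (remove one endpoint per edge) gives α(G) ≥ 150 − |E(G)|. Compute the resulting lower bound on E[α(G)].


E[|E(G)|] = C(150, 2)·p = 11175 · (1/600) = 149/8.
E[α(G)] ≥ n − E[|E(G)|] = 150 − 149/8 = 1051/8.
Numerically: ≈ 131.37500.
(This is only a lower bound; the true E[α(G)] may be larger.)

E[α(G)] ≥ 1051/8 ≈ 131.37500.


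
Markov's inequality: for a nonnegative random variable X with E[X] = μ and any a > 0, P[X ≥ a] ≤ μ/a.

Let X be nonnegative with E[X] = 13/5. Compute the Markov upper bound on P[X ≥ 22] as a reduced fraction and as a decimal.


μ = E[X] = 13/5, a = 22.
Markov: P[X ≥ 22] ≤ μ/a = (13/5)/22 = 13/110.
Numerically: ≈ 0.11818.
(Since a = 22 > μ = 2.60000, the bound 13/110 is < 1 and informative.)

P[X ≥ 22] ≤ 13/110 ≈ 0.11818.


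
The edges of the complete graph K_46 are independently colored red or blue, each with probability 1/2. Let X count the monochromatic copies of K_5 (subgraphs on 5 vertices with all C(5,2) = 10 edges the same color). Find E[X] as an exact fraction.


Let X = Σ_S X_S over the C(46, 5) = 1370754 subsets S of size 5, where X_S = 1 if the K_5 on S is monochromatic.
For a fixed S, the K_5 on S has C(5, 2) = 10 edges. P[all 10 edges red] = (1/2)^10, and likewise for blue, so P[monochromatic] = 2·(1/2)^10 = 2^{1 − 10} = 1/512.
By linearity of expectation: E[X] = C(46, 5) · 2^{1 − 10} = 1370754 · 1/512 = 685377/256.
Numerically: E[X] ≈ 2677.2539.

E[X] = C(46,5)·2^(1−C(5,2)) = 685377/256 ≈ 2677.2539.


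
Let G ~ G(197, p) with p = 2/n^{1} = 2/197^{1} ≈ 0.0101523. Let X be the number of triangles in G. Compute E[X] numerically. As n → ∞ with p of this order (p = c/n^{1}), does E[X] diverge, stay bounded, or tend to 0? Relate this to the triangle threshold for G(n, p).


Number of potential triangles: C(197, 3) = 1254890.
Each occurs with probability p³ ≈ (0.0101523)³ ≈ 1.04638453e-06.
By linearity: E[X] = C(197, 3)·p³ ≈ 1254890 · 1.04638453e-06 ≈ 1.313097.
Here α = 1, so p = 2/n is exactly at the triangle threshold p ~ 1/n. Asymptotically E[X] → c³/6 = 2³/6 = 4/3 ≈ 1.333333, a bounded constant. In this regime the triangle count is asymptotically Poisson(c³/6).

E[X] ≈ 1.313097; in regime p = Θ(1/n^{1}) E[X] stays bounded (at the triangle threshold p ~ 1/n).


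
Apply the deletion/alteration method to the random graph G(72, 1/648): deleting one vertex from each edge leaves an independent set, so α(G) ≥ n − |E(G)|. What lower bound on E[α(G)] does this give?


E[|E(G)|] = C(72, 2)·p = 2556 · (1/648) = 71/18.
E[α(G)] ≥ n − E[|E(G)|] = 72 − 71/18 = 1225/18.
Numerically: ≈ 68.0556.
(This is only a lower bound; the true E[α(G)] may be larger.)

E[α(G)] ≥ 1225/18 ≈ 68.0556.


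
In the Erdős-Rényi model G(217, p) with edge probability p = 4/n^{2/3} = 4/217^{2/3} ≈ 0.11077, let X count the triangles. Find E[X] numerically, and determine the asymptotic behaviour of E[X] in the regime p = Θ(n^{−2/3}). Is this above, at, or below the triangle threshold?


Number of potential triangles: C(217, 3) = 1679580.
Each occurs with probability p³ ≈ (0.11077)³ ≈ 1.3591285e-03.
By linearity: E[X] = C(217, 3)·p³ ≈ 1679580 · 1.3591285e-03 ≈ 2282.76498.
Since α = 2/3 < 1, p = c/n^{2/3} ≫ 1/n is above the triangle threshold p ~ 1/n. Asymptotically E[X] ~ (c³/6)·n^{3(1−α)} = (4³/6)·n^{1} → ∞; triangles are abundant w.h.p.

E[X] ≈ 2282.76498; in regime p = Θ(1/n^{2/3}) E[X] diverges (above the triangle threshold p ~ 1/n).


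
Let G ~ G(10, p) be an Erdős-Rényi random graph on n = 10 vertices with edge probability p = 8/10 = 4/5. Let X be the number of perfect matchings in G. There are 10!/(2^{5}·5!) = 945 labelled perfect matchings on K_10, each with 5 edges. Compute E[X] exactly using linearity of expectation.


K_10 has 10!/(2^{5}·5!) = 945 labelled perfect matchings.
For each such perfect matching H, let X_H = 1 if all 5 edges of H are present in G. Then P[X_H = 1] = p^{5} = (4/5)^{5} = 1024/3125.
By linearity of expectation: E[X] = Σ_H E[X_H] = 945 · p^{5} = 945 · 1024/3125 = 193536/625.
Numerically: E[X] ≈ 309.66.

E[X] = 945 · (4/5)^{5} = 193536/625 ≈ 309.66.


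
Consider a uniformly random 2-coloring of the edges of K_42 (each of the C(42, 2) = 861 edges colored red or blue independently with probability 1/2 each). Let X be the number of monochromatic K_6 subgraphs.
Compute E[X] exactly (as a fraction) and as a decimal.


Let X = Σ_S X_S over the C(42, 6) = 5245786 subsets S of size 6, where X_S = 1 if the K_6 on S is monochromatic.
For a fixed S, the K_6 on S has C(6, 2) = 15 edges. P[all 15 edges red] = (1/2)^15, and likewise for blue, so P[monochromatic] = 2·(1/2)^15 = 2^{1 − 15} = 1/16384.
Summing: E[X] = C(42, 6) · 2^{1 − 15} = 5245786 · 1/16384 = 2622893/8192.
Numerically: E[X] ≈ 320.1774.

E[X] = C(42,6)·2^(1−C(6,2)) = 2622893/8192 ≈ 320.1774.


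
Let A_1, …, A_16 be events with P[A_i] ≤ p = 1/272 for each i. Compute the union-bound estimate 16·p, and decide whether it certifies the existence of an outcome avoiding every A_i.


Union bound: P[∪_{i=1}^{16} A_i] ≤ Σ_i P[A_i] ≤ 16·p = 16·(1/272) = 1/17.
Numerically: 1/17 ≈ 0.0588235.
Is 1/17 < 1? YES.
Since P[∪ A_i] ≤ 1/17 < 1, the complement has P[∩ A_i^c] ≥ 1 − 1/17 = 16/17 > 0, so some outcome avoids every A_i.

16·p = 1/17 ≈ 0.0588235; existence CERTIFIED by the union bound.


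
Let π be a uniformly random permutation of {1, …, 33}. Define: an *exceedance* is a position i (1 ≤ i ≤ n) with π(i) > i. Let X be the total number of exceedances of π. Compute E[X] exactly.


Write X = Σ_{i=1}^{33} X_i, where X_i = 1_{π(i) > i}.
For each fixed i, π(i) is uniform over {1, …, 33} (marginal of a uniform permutation), so P[π(i) > i] = (n − i)/n. Summing: Σ_{i=1}^{33} (n − i)/n = (0 + 1 + … + 32)/33 = 33(33 − 1)/(2·33) = (33 − 1)/2.
Hence E[X] = Σ_{i=1}^{33} (33 − i)/33 = 16 ≈ 16.000000.

E[X] = 16 = 16.000000.


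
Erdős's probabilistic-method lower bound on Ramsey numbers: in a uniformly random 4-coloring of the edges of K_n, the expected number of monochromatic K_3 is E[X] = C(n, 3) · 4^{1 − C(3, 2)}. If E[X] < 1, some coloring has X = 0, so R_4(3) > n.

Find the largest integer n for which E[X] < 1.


We need C(n, 3) · 4^{1 − 3} < 1, i.e. C(n, 3) < 4^{3 − 1} = 16.
Check values of n near the boundary:
  n = 3: C(3, 3) = 1; 1 < 16? YES
  n = 4: C(4, 3) = 4; 4 < 16? YES
  n = 5: C(5, 3) = 10; 10 < 16? YES
  n = 6: C(6, 3) = 20; 20 < 16? NO
The largest n with C(n, 3) < 16 is n = 5 (where E[X] = 5/8 ≈ 0.625). Hence R_4(3) > 5, i.e. R_4(3) ≥ 6.

Largest n = 5; hence R_4(3) > 5.


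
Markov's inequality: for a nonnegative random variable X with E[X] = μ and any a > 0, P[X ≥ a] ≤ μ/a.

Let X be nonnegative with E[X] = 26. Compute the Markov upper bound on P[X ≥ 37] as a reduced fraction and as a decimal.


μ = E[X] = 26, a = 37.
Markov: P[X ≥ 37] ≤ μ/a = (26)/37 = 26/37.
Numerically: ≈ 0.7027.
(Since a = 37 > μ = 26.0000, the bound 26/37 is < 1 and informative.)

P[X ≥ 37] ≤ 26/37 ≈ 0.7027.


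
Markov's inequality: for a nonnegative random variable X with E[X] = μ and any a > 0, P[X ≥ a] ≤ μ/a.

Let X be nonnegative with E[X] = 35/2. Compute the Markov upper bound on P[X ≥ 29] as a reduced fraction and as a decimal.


μ = E[X] = 35/2, a = 29.
Markov: P[X ≥ 29] ≤ μ/a = (35/2)/29 = 35/58.
Numerically: ≈ 0.603.
(Since a = 29 > μ = 17.500, the bound 35/58 is < 1 and informative.)

P[X ≥ 29] ≤ 35/58 ≈ 0.603.


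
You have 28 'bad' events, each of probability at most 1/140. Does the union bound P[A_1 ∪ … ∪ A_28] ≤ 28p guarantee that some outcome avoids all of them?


Union bound: P[∪_{i=1}^{28} A_i] ≤ Σ_i P[A_i] ≤ 28·p = 28·(1/140) = 1/5.
Numerically: 1/5 ≈ 0.2000000.
Is 1/5 < 1? YES.
Since P[∪ A_i] ≤ 1/5 < 1, the complement has P[∩ A_i^c] ≥ 1 − 1/5 = 4/5 > 0, so some outcome avoids every A_i.

28·p = 1/5 ≈ 0.2000000; existence CERTIFIED by the union bound.


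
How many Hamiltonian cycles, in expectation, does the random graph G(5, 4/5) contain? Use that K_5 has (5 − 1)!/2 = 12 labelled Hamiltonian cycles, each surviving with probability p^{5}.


K_5 has (5 − 1)!/2 = 12 labelled Hamiltonian cycles.
For each such Hamiltonian cycle H, let X_H = 1 if all 5 edges of H are present in G. Then P[X_H = 1] = p^{5} = (4/5)^{5} = 1024/3125.
By linearity of expectation: E[X] = Σ_H E[X_H] = 12 · p^{5} = 12 · 1024/3125 = 12288/3125.
Numerically: E[X] ≈ 3.9322.

E[X] = 12 · (4/5)^{5} = 12288/3125 ≈ 3.9322.


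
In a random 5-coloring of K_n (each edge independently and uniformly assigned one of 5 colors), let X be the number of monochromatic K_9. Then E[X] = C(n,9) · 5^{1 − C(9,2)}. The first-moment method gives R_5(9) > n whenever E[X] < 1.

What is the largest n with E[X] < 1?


We need C(n, 9) · 5^{1 − 36} < 1, i.e. C(n, 9) < 5^{36 − 1} = 2910383045673370361328125.
Check values of n near the boundary:
  n = 2167: C(2167, 9) = 2855899084841489792706810; 2855899084841489792706810 < 2910383045673370361328125? YES
  n = 2168: C(2168, 9) = 2867804175977929537095120; 2867804175977929537095120 < 2910383045673370361328125? YES
  n = 2169: C(2169, 9) = 2879753360044504243499683; 2879753360044504243499683 < 2910383045673370361328125? YES
  n = 2170: C(2170, 9) = 2891746779868845075610510; 2891746779868845075610510 < 2910383045673370361328125? YES
  n = 2171: C(2171, 9) = 2903784578674959601827205; 2903784578674959601827205 < 2910383045673370361328125? YES
  n = 2172: C(2172, 9) = 2915866900084148060642020; 2915866900084148060642020 < 2910383045673370361328125? NO
  n = 2173: C(2173, 9) = 2927993888115921319674265; 2927993888115921319674265 < 2910383045673370361328125? NO
The largest n with C(n, 9) < 2910383045673370361328125 is n = 2171 (where E[X] = 580756915734991920365441/582076609134674072265625 ≈ 0.998). Hence R_5(9) > 2171, i.e. R_5(9) ≥ 2172.

Largest n = 2171; hence R_5(9) > 2171.


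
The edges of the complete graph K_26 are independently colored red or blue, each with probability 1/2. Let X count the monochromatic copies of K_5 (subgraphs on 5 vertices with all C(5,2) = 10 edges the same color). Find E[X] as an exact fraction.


Let X = Σ_S X_S over the C(26, 5) = 65780 subsets S of size 5, where X_S = 1 if the K_5 on S is monochromatic.
For a fixed S, the K_5 on S has C(5, 2) = 10 edges. P[all 10 edges red] = (1/2)^10, and likewise for blue, so P[monochromatic] = 2·(1/2)^10 = 2^{1 − 10} = 1/512.
By linearity of expectation: E[X] = C(26, 5) · 2^{1 − 10} = 65780 · 1/512 = 16445/128.
Numerically: E[X] ≈ 128.47656.

E[X] = C(26,5)·2^(1−C(5,2)) = 16445/128 ≈ 128.47656.


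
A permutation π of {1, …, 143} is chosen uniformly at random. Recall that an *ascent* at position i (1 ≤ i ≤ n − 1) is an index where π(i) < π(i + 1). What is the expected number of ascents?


Write X = Σ X_I over i = 1, …, 142, with X_I the indicator of one ascent.
There are 142 indicators.
For each fixed i, the pair (π(i), π(i+1)) is a uniformly random ordered pair of distinct values from {1, …, 143}; by symmetry P[π(i) < π(i+1)] = 1/2.
By linearity: E[X] = 142 · (1/2) = (143 − 1) · (1/2) = 71 ≈ 71.000000.

E[X] = 71 = 71.000000.


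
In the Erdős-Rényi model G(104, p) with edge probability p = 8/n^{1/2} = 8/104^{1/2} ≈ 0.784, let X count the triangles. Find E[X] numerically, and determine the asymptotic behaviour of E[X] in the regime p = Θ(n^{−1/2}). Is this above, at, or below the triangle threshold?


Number of potential triangles: C(104, 3) = 182104.
Each occurs with probability p³ ≈ (0.784)³ ≈ 4.82747e-01.
By linearity: E[X] = C(104, 3)·p³ ≈ 182104 · 4.82747e-01 ≈ 87910.234.
Since α = 1/2 < 1, p = c/n^{1/2} ≫ 1/n is above the triangle threshold p ~ 1/n. Asymptotically E[X] ~ (c³/6)·n^{3(1−α)} = (8³/6)·n^{1.5} → ∞; triangles are abundant w.h.p.

E[X] ≈ 87910.234; in regime p = Θ(1/n^{1/2}) E[X] diverges (above the triangle threshold p ~ 1/n).


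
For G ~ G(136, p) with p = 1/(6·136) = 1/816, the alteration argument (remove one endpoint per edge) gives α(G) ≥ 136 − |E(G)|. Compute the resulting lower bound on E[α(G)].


E[|E(G)|] = C(136, 2)·p = 9180 · (1/816) = 45/4.
E[α(G)] ≥ n − E[|E(G)|] = 136 − 45/4 = 499/4.
Numerically: ≈ 124.750.
(This is only a lower bound; the true E[α(G)] may be larger.)

E[α(G)] ≥ 499/4 ≈ 124.750.


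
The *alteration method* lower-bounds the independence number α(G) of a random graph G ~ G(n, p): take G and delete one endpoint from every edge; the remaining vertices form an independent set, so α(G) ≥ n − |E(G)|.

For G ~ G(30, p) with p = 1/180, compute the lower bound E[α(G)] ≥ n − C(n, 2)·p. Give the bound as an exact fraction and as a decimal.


E[|E(G)|] = C(30, 2)·p = 435 · (1/180) = 29/12.
E[α(G)] ≥ n − E[|E(G)|] = 30 − 29/12 = 331/12.
Numerically: ≈ 27.583333.
(This is only a lower bound; the true E[α(G)] may be larger.)

E[α(G)] ≥ 331/12 ≈ 27.583333.


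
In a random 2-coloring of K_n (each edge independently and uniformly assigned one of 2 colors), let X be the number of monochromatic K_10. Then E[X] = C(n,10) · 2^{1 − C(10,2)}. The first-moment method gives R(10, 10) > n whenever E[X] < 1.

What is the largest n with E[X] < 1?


We need C(n, 10) · 2^{1 − 45} < 1, i.e. C(n, 10) < 2^{45 − 1} = 17592186044416.
Check values of n near the boundary:
  n = 97: C(97, 10) = 12576469727536; 12576469727536 < 17592186044416? YES
  n = 98: C(98, 10) = 14005614014756; 14005614014756 < 17592186044416? YES
  n = 99: C(99, 10) = 15579278510796; 15579278510796 < 17592186044416? YES
  n = 100: C(100, 10) = 17310309456440; 17310309456440 < 17592186044416? YES
  n = 101: C(101, 10) = 19212541264840; 19212541264840 < 17592186044416? NO
The largest n with C(n, 10) < 17592186044416 is n = 100 (where E[X] = 2163788682055/2199023255552 ≈ 0.9840). Hence R(10, 10) > 100, i.e. R(10, 10) ≥ 101.

Largest n = 100; hence R(10, 10) > 100.


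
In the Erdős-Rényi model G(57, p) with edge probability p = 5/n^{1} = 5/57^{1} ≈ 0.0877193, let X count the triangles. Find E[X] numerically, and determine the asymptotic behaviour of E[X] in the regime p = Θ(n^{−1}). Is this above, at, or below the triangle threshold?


Number of potential triangles: C(57, 3) = 29260.
Each occurs with probability p³ ≈ (0.0877193)³ ≈ 6.74971516e-04.
By linearity: E[X] = C(57, 3)·p³ ≈ 29260 · 6.74971516e-04 ≈ 19.749667.
Here α = 1, so p = 5/n is exactly at the triangle threshold p ~ 1/n. Asymptotically E[X] → c³/6 = 5³/6 = 125/6 ≈ 20.833333, a bounded constant. In this regime the triangle count is asymptotically Poisson(c³/6).

E[X] ≈ 19.749667; in regime p = Θ(1/n^{1}) E[X] stays bounded (at the triangle threshold p ~ 1/n).


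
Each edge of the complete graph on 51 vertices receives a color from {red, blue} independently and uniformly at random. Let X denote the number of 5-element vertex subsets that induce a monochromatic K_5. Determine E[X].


Let X = Σ_S X_S over the C(51, 5) = 2349060 subsets S of size 5, where X_S = 1 if the K_5 on S is monochromatic.
For a fixed S, the K_5 on S has C(5, 2) = 10 edges. P[all 10 edges red] = (1/2)^10, and likewise for blue, so P[monochromatic] = 2·(1/2)^10 = 2^{1 − 10} = 1/512.
Summing: E[X] = C(51, 5) · 2^{1 − 10} = 2349060 · 1/512 = 587265/128.
Numerically: E[X] ≈ 4588.007812.

E[X] = C(51,5)·2^(1−C(5,2)) = 587265/128 ≈ 4588.007812.


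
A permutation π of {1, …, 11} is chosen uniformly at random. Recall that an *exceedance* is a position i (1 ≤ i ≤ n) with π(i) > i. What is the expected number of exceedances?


Write X = Σ_{i=1}^{11} X_i, where X_i = 1_{π(i) > i}.
For each fixed i, π(i) is uniform over {1, …, 11} (marginal of a uniform permutation), so P[π(i) > i] = (n − i)/n. Summing: Σ_{i=1}^{11} (n − i)/n = (0 + 1 + … + 10)/11 = 11(11 − 1)/(2·11) = (11 − 1)/2.
Hence E[X] = Σ_{i=1}^{11} (11 − i)/11 = 5 ≈ 5.000000.

E[X] = 5 = 5.000000.


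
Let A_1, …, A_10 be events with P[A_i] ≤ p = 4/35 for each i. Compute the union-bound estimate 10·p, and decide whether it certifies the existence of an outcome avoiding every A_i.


Union bound: P[∪_{i=1}^{10} A_i] ≤ Σ_i P[A_i] ≤ 10·p = 10·(4/35) = 8/7.
Numerically: 8/7 ≈ 1.1429.
Is 8/7 < 1? NO.
Since the bound 8/7 is ≥ 1, the union bound is uninformative here; it does NOT by itself certify existence.

10·p = 8/7 ≈ 1.1429; existence NOT certified by the union bound.


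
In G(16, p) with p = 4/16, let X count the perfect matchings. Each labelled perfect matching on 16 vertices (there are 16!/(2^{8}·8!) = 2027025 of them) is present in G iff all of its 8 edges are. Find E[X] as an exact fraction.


K_16 has 16!/(2^{8}·8!) = 2027025 labelled perfect matchings.
For each such perfect matching H, let X_H = 1 if all 8 edges of H are present in G. Then P[X_H = 1] = p^{8} = (1/4)^{8} = 1/65536.
By linearity of expectation: E[X] = Σ_H E[X_H] = 2027025 · p^{8} = 2027025 · 1/65536 = 2027025/65536.
Numerically: E[X] ≈ 30.9.

E[X] = 2027025 · (1/4)^{8} = 2027025/65536 ≈ 30.9.


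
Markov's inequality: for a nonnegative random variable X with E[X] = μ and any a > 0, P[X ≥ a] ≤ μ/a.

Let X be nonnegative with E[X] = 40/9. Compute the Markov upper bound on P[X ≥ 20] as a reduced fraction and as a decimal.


μ = E[X] = 40/9, a = 20.
Markov: P[X ≥ 20] ≤ μ/a = (40/9)/20 = 2/9.
Numerically: ≈ 0.22222.
(Since a = 20 > μ = 4.44444, the bound 2/9 is < 1 and informative.)

P[X ≥ 20] ≤ 2/9 ≈ 0.22222.


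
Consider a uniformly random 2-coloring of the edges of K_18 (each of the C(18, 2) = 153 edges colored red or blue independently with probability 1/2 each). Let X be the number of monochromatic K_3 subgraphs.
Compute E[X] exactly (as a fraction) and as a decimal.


Let X = Σ_S X_S over the C(18, 3) = 816 subsets S of size 3, where X_S = 1 if the K_3 on S is monochromatic.
For a fixed S, the K_3 on S has C(3, 2) = 3 edges. P[all 3 edges red] = (1/2)^3, and likewise for blue, so P[monochromatic] = 2·(1/2)^3 = 2^{1 − 3} = 1/4.
By linearity of expectation: E[X] = C(18, 3) · 2^{1 − 3} = 816 · 1/4 = 204.
Numerically: E[X] ≈ 204.000.

E[X] = C(18,3)·2^(1−C(3,2)) = 204 ≈ 204.000.


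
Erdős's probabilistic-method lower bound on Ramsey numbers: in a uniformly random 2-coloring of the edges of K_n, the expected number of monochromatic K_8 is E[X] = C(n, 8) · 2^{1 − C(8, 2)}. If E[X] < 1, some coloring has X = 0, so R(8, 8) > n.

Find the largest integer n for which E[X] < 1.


We need C(n, 8) · 2^{1 − 28} < 1, i.e. C(n, 8) < 2^{28 − 1} = 134217728.
Check values of n near the boundary:
  n = 36: C(36, 8) = 30260340; 30260340 < 134217728? YES
  n = 37: C(37, 8) = 38608020; 38608020 < 134217728? YES
  n = 38: C(38, 8) = 48903492; 48903492 < 134217728? YES
  n = 39: C(39, 8) = 61523748; 61523748 < 134217728? YES
  n = 40: C(40, 8) = 76904685; 76904685 < 134217728? YES
  n = 41: C(41, 8) = 95548245; 95548245 < 134217728? YES
  n = 42: C(42, 8) = 118030185; 118030185 < 134217728? YES
  n = 43: C(43, 8) = 145008513; 145008513 < 134217728? NO
  n = 44: C(44, 8) = 177232627; 177232627 < 134217728? NO
The largest n with C(n, 8) < 134217728 is n = 42 (where E[X] = 118030185/134217728 ≈ 0.879). Hence R(8, 8) > 42, i.e. R(8, 8) ≥ 43.

Largest n = 42; hence R(8, 8) > 42.


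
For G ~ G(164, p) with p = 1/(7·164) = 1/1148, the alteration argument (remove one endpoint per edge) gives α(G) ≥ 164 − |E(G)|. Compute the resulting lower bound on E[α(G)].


E[|E(G)|] = C(164, 2)·p = 13366 · (1/1148) = 163/14.
E[α(G)] ≥ n − E[|E(G)|] = 164 − 163/14 = 2133/14.
Numerically: ≈ 152.357143.
(This is only a lower bound; the true E[α(G)] may be larger.)

E[α(G)] ≥ 2133/14 ≈ 152.357143.


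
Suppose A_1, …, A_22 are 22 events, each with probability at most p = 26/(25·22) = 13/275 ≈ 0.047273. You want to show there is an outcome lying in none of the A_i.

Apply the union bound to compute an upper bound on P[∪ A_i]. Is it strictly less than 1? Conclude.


Union bound: P[∪_{i=1}^{22} A_i] ≤ Σ_i P[A_i] ≤ 22·p = 22·(13/275) = 26/25.
Numerically: 26/25 ≈ 1.040000.
Is 26/25 < 1? NO.
Since the bound 26/25 is ≥ 1, the union bound is uninformative here; it does NOT by itself certify existence.

22·p = 26/25 ≈ 1.040000; existence NOT certified by the union bound.


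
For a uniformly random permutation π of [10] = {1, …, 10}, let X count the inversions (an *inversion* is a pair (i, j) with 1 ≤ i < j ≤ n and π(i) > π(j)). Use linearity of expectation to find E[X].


Write X = Σ X_I over the C(10, 2) = 45 pairs i < j, with X_I the indicator of one inversion.
There are 45 indicators.
For each fixed pair i < j, the values π(i) and π(j) are two distinct elements of {1, …, 10} in uniformly random order; by symmetry P[π(i) > π(j)] = 1/2.
By linearity: E[X] = 45 · (1/2) = C(10, 2) · (1/2) = 45/2 = 45/2 ≈ 22.500.

E[X] = 45/2 = 22.500.


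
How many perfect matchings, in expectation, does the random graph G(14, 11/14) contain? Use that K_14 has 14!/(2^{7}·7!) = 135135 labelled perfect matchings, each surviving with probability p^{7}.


K_14 has 14!/(2^{7}·7!) = 135135 labelled perfect matchings.
For each such perfect matching H, let X_H = 1 if all 7 edges of H are present in G. Then P[X_H = 1] = p^{7} = (11/14)^{7} = 19487171/105413504.
Summing the indicators: E[X] = Σ_H E[X_H] = 135135 · p^{7} = 135135 · 19487171/105413504 = 376199836155/15059072.
Numerically: E[X] ≈ 24981.6.

E[X] = 135135 · (11/14)^{7} = 376199836155/15059072 ≈ 24981.6.


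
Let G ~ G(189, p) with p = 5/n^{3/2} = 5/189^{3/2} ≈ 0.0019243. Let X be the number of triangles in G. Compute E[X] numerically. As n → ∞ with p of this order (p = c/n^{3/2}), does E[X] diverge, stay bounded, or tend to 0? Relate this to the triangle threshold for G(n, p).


Number of potential triangles: C(189, 3) = 1107414.
Each occurs with probability p³ ≈ (0.0019243)³ ≈ 7.1257715e-09.
By linearity: E[X] = C(189, 3)·p³ ≈ 1107414 · 7.1257715e-09 ≈ 0.00789.
Since α = 3/2 > 1, p = c/n^{3/2} = o(1/n) is below the triangle threshold p ~ 1/n. Asymptotically E[X] ~ (c³/6)·n^{3(1−α)} = (5³/6)·n^{-1.5} → 0, so by Markov's inequality G has no triangles w.h.p.

E[X] ≈ 0.00789; in regime p = Θ(1/n^{3/2}) E[X] tends to 0 (below the triangle threshold p ~ 1/n).
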